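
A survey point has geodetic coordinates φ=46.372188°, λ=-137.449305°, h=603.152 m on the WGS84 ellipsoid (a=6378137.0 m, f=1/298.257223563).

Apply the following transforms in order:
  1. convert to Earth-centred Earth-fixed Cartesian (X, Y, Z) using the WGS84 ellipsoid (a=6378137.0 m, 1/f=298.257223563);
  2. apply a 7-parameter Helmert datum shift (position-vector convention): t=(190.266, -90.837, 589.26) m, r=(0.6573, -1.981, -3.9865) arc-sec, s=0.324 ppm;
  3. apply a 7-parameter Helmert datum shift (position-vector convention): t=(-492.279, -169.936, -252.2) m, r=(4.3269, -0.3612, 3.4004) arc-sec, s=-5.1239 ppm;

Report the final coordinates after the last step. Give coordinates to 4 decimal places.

start: φ=46.372188°, λ=-137.449305°, h=603.152 m
→ ECEF (a=6378137.000, f=1/298.257223563): X=-3247933.2792, Y=-2981473.5444, Z=4594325.6562
→ Helmert 7p (PV): X=-3247845.8134, Y=-2981517.2149, Z=4594875.7101
→ Helmert 7p (PV): X=-3248280.3452, Y=-2981821.8044, Z=4594531.7348

X=-3248280.3452 m, Y=-2981821.8044 m, Z=4594531.7348 m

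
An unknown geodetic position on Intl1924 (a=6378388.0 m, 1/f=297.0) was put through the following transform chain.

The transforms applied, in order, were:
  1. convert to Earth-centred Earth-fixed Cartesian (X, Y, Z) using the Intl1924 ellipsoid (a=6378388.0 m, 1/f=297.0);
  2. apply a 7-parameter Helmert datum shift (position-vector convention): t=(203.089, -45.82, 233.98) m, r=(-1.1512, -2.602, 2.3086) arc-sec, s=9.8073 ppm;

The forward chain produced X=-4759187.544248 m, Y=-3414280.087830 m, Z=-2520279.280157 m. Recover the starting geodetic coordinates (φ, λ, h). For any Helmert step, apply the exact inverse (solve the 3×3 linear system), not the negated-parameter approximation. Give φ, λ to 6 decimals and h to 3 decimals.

φ=-23.423136°, λ=-144.346490°, h=1578.263 m

start: X=-4759187.5442, Y=-3414280.0878, Z=-2520279.2802 m
→ Helmert⁻¹: X=-4759413.9644, Y=-3414133.4474, Z=-2520447.5565
→ geod (Bowring, a=6378388.000): φ=-23.42313600°, λ=-144.34649000°, h=1578.2630 m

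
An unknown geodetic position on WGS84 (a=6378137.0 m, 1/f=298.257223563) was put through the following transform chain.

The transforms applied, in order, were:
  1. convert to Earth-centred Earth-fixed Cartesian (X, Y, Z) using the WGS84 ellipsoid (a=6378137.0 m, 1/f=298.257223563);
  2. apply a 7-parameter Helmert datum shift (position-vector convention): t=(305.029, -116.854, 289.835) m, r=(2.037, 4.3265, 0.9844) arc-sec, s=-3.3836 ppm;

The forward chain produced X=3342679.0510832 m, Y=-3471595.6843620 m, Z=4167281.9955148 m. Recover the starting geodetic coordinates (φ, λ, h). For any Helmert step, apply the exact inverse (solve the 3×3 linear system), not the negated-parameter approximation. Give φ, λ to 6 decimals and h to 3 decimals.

start: X=3342679.0511, Y=-3471595.6844, Z=4167281.9955 m
→ Helmert⁻¹: X=3342281.3567, Y=-3471465.3746, Z=4167110.6489
→ geod (Bowring, a=6378137.000): φ=41.04176000°, λ=-46.08615900°, h=1810.0500 m

φ=41.041760°, λ=-46.086159°, h=1810.050 m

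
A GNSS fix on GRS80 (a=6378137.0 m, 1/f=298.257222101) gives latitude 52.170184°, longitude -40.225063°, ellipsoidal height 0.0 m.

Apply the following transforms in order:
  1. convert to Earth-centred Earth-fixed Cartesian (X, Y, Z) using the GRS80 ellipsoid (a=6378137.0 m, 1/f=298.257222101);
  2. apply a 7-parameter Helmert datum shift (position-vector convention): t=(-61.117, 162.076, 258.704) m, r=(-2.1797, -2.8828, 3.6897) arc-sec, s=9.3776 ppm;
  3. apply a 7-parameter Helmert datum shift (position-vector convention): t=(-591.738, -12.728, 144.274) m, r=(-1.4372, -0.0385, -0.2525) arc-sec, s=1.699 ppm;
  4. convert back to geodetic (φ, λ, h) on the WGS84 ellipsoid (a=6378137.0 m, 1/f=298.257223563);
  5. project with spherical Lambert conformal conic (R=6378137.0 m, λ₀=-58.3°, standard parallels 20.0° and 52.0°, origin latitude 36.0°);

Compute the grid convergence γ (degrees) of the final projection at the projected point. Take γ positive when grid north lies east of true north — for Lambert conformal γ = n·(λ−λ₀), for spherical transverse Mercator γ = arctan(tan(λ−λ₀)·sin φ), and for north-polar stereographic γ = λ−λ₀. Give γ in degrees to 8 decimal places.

10.76627566

start: φ=52.170184°, λ=-40.225063°, h=0.000 m
→ ECEF (a=6378137.000, f=1/298.257222101): X=2992989.5803, Y=-2531517.3208, Z=5014439.4548
→ Helmert 7p (PV): X=2992931.7315, Y=-2531272.4543, Z=5014813.7653
→ Helmert 7p (PV): X=2992341.0438, Y=-2531258.2047, Z=5014984.7554
→ geod (Bowring, a=6378137.000): φ=52.17789225°, λ=-40.22829344°, h=24.4352 m
→ into lcc (λ₀=-58.3°): φ=52.17789225°, λ−λ₀=18.07170656°
convergence γ = 10.76627566°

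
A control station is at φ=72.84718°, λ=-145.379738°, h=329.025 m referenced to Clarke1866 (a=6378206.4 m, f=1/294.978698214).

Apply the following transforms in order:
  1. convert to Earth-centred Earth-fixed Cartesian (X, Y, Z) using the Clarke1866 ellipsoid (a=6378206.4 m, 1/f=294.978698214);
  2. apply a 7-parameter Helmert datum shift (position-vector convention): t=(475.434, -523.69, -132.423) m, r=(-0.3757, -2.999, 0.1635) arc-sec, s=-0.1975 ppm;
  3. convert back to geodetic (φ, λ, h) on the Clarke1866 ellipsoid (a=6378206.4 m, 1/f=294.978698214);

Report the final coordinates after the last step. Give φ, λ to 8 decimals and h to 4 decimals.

start: φ=72.847180°, λ=-145.379738°, h=329.025 m
→ ECEF (a=6378206.400, f=1/294.978698214): X=-1552883.9605, Y=-1072073.5902, Z=6072367.8100
→ Helmert 7p (PV): X=-1552495.6596, Y=-1072587.2389, Z=6072213.5622
→ geod (Bowring, a=6378206.400): φ=72.84700882°, λ=-145.36020477°, h=173.4936 m

φ=72.84700882°, λ=-145.36020477°, h=173.4936 m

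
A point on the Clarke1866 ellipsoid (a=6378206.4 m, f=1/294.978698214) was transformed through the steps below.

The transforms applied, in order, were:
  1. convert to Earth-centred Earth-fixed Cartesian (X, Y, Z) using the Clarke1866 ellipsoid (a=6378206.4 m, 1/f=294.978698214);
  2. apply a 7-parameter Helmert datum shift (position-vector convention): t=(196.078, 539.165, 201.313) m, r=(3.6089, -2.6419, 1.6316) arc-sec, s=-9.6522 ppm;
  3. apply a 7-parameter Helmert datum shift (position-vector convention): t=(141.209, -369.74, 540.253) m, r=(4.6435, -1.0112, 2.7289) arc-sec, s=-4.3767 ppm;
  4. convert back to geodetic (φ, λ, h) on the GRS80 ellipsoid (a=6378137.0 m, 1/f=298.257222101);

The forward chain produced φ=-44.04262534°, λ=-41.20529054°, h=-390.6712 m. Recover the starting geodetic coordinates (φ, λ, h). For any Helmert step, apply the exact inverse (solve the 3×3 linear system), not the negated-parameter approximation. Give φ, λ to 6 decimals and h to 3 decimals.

φ=-44.049702°, λ=-41.213164°, h=157.192 m

start: φ=-44.042625°, λ=-41.205291°, h=-390.671 m
→ ECEF (a=6378137.000, f=1/298.257222101): X=3454737.8892, Y=-3024957.9221, Z=-4411225.7436
→ Helmert⁻¹: X=3454550.1542, Y=-3024746.4423, Z=-4411734.1473
→ Helmert⁻¹: X=3454306.9771, Y=-3025419.3263, Z=-4411969.3553
→ geod (Bowring, a=6378206.400): φ=-44.04970200°, λ=-41.21316400°, h=157.1920 m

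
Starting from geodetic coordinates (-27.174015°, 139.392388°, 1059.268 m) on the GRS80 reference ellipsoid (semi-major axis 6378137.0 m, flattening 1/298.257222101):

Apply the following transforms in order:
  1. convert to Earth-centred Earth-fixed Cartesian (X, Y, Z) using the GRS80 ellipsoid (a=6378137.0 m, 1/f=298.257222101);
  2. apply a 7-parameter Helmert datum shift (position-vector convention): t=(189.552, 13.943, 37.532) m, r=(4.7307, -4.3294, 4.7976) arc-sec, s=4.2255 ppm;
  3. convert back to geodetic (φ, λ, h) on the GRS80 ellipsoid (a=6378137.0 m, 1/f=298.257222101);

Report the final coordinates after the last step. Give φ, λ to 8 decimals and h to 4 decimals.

φ=-27.17432660°, λ=139.39146128°, h=949.1342 m

start: φ=-27.174015°, λ=139.392388°, h=1059.268 m
→ ECEF (a=6378137.000, f=1/298.257222101): X=-4311447.8174, Y=3696351.4076, Z=-2895866.1510
→ Helmert 7p (PV): X=-4311301.6757, Y=3696347.1046, Z=-2895846.5746
→ geod (Bowring, a=6378137.000): φ=-27.17432660°, λ=139.39146128°, h=949.1342 m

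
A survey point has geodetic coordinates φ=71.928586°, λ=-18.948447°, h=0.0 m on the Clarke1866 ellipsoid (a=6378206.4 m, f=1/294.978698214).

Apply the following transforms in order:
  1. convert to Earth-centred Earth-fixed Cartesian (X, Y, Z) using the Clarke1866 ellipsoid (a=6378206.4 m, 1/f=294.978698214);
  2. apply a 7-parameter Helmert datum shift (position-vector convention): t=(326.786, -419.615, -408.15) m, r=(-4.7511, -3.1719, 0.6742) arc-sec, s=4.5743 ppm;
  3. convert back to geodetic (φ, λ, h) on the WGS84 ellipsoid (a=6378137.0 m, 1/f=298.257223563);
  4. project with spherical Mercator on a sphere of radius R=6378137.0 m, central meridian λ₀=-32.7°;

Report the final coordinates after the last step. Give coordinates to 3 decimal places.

start: φ=71.928586°, λ=-18.948447°, h=0.000 m
→ ECEF (a=6378206.400, f=1/294.978698214): X=1877069.0537, Y=-644438.1201, Z=6041037.0401
→ Helmert 7p (PV): X=1877313.6341, Y=-644715.3978, Z=6040700.2330
→ geod (Bowring, a=6378137.000): φ=71.92365046°, λ=-18.95372453°, h=-366.0294 m
→ merc (R=6378137.0, λ₀=-32.7°): E=1530228.3858, N=11725736.8901

E=1530228.386 m, N=11725736.890 m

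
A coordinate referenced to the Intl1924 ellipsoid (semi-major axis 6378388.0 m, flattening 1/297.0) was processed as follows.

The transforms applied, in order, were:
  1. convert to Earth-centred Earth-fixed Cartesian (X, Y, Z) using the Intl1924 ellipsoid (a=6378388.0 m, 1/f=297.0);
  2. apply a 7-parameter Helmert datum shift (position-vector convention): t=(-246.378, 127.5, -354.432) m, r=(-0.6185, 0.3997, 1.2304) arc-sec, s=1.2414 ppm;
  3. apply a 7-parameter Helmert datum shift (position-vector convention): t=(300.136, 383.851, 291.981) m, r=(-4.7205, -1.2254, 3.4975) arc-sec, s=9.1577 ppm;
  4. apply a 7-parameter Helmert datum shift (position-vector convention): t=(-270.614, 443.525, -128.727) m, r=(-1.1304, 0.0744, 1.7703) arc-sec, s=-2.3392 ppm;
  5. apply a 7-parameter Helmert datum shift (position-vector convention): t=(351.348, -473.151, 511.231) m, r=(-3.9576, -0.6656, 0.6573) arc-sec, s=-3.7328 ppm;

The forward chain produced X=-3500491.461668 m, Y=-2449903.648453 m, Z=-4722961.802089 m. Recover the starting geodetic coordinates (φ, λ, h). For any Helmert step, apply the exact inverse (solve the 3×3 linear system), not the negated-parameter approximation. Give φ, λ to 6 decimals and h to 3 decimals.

start: X=-3500491.4617, Y=-2449903.6485, Z=-4722961.8021 m
→ Helmert⁻¹: X=-3500878.9254, Y=-2449337.8543, Z=-4723526.3633
→ Helmert⁻¹: X=-3500635.8215, Y=-2449731.1792, Z=-4723423.3733
→ Helmert⁻¹: X=-3500973.5021, Y=-2449925.1242, Z=-4723707.3655
→ Helmert⁻¹: X=-3500728.2401, Y=-2450014.5370, Z=-4723361.2002
→ geod (Bowring, a=6378388.000): φ=-48.05865200°, λ=-145.01342000°, h=2736.0530 m

φ=-48.058652°, λ=-145.013420°, h=2736.053 m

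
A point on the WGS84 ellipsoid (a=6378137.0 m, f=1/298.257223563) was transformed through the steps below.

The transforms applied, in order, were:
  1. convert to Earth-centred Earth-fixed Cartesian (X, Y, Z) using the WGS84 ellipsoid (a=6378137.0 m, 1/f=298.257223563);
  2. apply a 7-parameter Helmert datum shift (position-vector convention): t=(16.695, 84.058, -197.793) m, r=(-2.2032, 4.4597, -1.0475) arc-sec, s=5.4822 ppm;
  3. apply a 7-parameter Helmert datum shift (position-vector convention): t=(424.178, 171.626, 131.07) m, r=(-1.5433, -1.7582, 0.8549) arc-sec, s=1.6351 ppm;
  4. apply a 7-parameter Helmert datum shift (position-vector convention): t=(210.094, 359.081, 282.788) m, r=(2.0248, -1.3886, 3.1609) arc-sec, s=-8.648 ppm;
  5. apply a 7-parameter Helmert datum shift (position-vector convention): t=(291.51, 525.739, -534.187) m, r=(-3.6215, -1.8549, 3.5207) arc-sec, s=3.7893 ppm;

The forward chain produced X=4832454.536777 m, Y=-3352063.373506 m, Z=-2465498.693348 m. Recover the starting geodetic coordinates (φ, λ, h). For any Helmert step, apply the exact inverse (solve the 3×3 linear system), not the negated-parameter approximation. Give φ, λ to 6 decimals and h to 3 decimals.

φ=-22.880389°, λ=-34.763052°, h=1938.559 m

start: X=4832454.5368, Y=-3352063.3735, Z=-2465498.6933 m
→ Helmert⁻¹: X=4832065.3233, Y=-3352615.6060, Z=-2465057.4834
→ Helmert⁻¹: X=4831829.0339, Y=-3353101.9303, Z=-2465361.2045
→ Helmert⁻¹: X=4831362.0415, Y=-3353269.6501, Z=-2465554.5153
→ Helmert⁻¹: X=4831389.1919, Y=-3353284.4560, Z=-2465274.5640
→ geod (Bowring, a=6378137.000): φ=-22.88038900°, λ=-34.76305200°, h=1938.5590 m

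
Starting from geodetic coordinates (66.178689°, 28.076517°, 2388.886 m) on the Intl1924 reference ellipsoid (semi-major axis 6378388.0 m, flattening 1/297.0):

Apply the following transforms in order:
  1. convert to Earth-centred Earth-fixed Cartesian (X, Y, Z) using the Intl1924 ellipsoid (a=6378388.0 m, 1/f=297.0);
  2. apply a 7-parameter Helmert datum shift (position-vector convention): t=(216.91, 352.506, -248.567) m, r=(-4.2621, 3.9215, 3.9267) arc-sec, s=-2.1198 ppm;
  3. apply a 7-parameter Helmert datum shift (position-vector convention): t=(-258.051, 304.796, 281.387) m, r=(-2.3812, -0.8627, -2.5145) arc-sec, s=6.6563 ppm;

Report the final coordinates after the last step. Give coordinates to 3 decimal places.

X=2280297.968 m, Y=1217205.503 m, Z=5814327.494 m

start: φ=66.178689°, λ=28.076517°, h=2388.886 m
→ ECEF (a=6378388.000, f=1/297.0): X=2280250.8596, Y=1216339.8091, Z=5814341.2948
→ Helmert 7p (PV): X=2280550.3222, Y=1216853.2890, Z=5814011.9171
→ Helmert 7p (PV): X=2280297.9683, Y=1217205.5028, Z=5814327.4945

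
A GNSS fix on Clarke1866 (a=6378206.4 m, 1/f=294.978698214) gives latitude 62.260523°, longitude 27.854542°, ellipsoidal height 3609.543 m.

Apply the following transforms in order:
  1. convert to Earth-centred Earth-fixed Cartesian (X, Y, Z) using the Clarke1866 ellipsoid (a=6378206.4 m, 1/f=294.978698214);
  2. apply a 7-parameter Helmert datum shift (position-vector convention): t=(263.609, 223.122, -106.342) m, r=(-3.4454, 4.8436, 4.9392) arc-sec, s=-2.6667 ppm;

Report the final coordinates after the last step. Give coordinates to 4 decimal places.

start: φ=62.260523°, λ=27.854542°, h=3609.543 m
→ ECEF (a=6378206.400, f=1/294.978698214): X=2633251.2844, Y=1391561.0198, Z=5625087.7484
→ Helmert 7p (PV): X=2633606.6396, Y=1391937.4463, Z=5624881.3267

X=2633606.6396 m, Y=1391937.4463 m, Z=5624881.3267 m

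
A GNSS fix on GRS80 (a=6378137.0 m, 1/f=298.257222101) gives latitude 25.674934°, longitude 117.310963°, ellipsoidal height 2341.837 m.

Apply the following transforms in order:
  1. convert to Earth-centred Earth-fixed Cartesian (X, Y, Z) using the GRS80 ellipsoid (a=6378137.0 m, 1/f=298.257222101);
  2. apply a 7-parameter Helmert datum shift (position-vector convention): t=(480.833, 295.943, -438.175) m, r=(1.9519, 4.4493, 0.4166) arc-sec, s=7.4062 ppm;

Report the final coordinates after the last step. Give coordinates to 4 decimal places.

start: φ=25.674934°, λ=117.310963°, h=2341.837 m
→ ECEF (a=6378137.000, f=1/298.257222101): X=-2640106.6110, Y=5112712.3316, Z=2747664.0600
→ Helmert 7p (PV): X=-2639596.3877, Y=5113014.8065, Z=2747351.5668

X=-2639596.3877 m, Y=5113014.8065 m, Z=2747351.5668 m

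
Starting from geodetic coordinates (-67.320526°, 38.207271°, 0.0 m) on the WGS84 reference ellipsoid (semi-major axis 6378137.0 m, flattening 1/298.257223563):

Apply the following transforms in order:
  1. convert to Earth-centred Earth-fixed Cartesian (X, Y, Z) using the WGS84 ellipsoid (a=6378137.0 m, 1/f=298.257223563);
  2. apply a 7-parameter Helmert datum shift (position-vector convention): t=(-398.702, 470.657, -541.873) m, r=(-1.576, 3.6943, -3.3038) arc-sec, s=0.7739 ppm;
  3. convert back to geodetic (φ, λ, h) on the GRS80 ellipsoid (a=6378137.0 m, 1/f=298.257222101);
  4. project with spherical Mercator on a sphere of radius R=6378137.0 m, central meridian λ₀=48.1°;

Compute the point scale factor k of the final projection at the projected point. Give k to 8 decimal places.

2.59386451

start: φ=-67.320526°, λ=38.207271°, h=0.000 m
→ ECEF (a=6378137.000, f=1/298.257223563): X=1937958.5397, Y=1525421.2576, Z=-5862288.4491
→ Helmert 7p (PV): X=1937480.7742, Y=1525817.2625, Z=-5862881.2240
→ geod (Bowring, a=6378137.000): φ=-67.32365405°, λ=38.22136572°, h=496.6656 m
→ into merc (λ₀=48.1°): φ=-67.32365405°, λ−λ₀=-9.87863428°
scale k = 2.59386451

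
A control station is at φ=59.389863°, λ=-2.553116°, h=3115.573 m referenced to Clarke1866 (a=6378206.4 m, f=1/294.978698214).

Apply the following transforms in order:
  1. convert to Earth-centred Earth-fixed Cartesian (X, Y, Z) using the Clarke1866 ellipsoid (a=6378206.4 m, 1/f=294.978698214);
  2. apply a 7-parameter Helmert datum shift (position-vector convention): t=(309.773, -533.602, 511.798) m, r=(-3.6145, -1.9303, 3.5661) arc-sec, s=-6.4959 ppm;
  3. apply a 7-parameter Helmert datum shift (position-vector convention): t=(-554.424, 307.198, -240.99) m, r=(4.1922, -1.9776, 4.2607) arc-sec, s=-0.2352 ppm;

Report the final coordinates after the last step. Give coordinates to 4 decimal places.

start: φ=59.389863°, λ=-2.553116°, h=3115.573 m
→ ECEF (a=6378206.400, f=1/294.978698214): X=3254267.6978, Y=-145107.1363, Z=5468660.8213
→ Helmert 7p (PV): X=3254507.6628, Y=-145487.7032, Z=5469170.0926
→ Helmert 7p (PV): X=3253903.0420, Y=-145224.4018, Z=5468956.0625

X=3253903.0420 m, Y=-145224.4018 m, Z=5468956.0625 m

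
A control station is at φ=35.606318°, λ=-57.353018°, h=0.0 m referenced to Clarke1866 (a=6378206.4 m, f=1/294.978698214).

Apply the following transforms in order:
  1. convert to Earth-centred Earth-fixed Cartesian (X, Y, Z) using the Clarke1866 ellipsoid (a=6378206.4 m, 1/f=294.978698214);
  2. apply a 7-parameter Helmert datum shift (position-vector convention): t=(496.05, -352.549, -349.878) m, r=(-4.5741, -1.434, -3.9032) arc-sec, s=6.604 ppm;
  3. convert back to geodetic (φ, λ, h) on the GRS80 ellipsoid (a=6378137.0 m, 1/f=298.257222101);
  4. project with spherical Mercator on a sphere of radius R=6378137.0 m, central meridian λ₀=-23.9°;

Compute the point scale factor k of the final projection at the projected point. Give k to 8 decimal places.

1.22986066

start: φ=35.606318°, λ=-57.353018°, h=0.000 m
→ ECEF (a=6378206.400, f=1/294.978698214): X=2800707.9156, Y=-4371443.3647, Z=3692575.6036
→ Helmert 7p (PV): X=2801114.0672, Y=-4371795.8949, Z=3692366.5238
→ geod (Bowring, a=6378137.000): φ=35.60005097°, λ=-57.35134281°, h=286.7206 m
→ into merc (λ₀=-23.9°): φ=35.60005097°, λ−λ₀=-33.45134281°
scale k = 1.22986066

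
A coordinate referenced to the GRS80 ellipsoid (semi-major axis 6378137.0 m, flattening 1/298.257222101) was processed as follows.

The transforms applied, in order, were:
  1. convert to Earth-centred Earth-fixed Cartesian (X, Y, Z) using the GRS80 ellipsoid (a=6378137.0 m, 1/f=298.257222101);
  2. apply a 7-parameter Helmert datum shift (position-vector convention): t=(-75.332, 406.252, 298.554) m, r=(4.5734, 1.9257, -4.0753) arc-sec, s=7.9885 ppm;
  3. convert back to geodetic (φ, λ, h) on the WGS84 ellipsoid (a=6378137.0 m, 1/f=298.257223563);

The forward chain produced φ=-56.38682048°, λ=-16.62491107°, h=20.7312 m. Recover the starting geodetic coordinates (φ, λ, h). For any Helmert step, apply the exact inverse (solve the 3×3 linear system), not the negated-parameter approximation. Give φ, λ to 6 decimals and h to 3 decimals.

φ=-56.386023°, λ=-16.631322°, h=322.540 m

start: φ=-56.386820°, λ=-16.624911°, h=20.731 m
→ ECEF (a=6378137.000, f=1/298.257223563): X=3391126.6688, Y=-1012544.4011, Z=-5288423.5882
→ Helmert⁻¹: X=3391244.2996, Y=-1012992.8202, Z=-5288625.7722
→ geod (Bowring, a=6378137.000): φ=-56.38602300°, λ=-16.63132200°, h=322.5400 m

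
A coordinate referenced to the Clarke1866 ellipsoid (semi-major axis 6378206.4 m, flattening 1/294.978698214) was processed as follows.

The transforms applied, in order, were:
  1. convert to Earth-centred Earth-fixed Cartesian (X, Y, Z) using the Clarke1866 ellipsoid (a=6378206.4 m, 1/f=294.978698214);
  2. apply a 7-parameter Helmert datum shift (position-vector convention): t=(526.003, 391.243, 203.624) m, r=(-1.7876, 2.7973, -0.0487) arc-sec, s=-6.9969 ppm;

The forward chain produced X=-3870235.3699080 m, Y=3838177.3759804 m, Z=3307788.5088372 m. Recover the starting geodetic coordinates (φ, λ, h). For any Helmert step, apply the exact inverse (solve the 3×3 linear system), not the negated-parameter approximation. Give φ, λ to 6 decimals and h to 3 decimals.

φ=31.422157°, λ=135.245655°, h=3532.849 m

start: X=-3870235.3699, Y=3838177.3760, Z=3307788.5088 m
→ Helmert⁻¹: X=-3870834.2190, Y=3837783.4065, Z=3307588.7930
→ geod (Bowring, a=6378206.400): φ=31.42215700°, λ=135.24565500°, h=3532.8490 m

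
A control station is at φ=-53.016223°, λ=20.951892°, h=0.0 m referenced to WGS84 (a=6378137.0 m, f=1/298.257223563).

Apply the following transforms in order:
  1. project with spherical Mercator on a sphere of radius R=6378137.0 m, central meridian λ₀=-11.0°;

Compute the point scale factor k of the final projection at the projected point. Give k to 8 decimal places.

start: φ=-53.016223°, λ=20.951892°, h=0.000 m
→ into merc (λ₀=-11.0°): φ=-53.01622300°, λ−λ₀=31.95189200°
scale k = 1.66226480

1.66226480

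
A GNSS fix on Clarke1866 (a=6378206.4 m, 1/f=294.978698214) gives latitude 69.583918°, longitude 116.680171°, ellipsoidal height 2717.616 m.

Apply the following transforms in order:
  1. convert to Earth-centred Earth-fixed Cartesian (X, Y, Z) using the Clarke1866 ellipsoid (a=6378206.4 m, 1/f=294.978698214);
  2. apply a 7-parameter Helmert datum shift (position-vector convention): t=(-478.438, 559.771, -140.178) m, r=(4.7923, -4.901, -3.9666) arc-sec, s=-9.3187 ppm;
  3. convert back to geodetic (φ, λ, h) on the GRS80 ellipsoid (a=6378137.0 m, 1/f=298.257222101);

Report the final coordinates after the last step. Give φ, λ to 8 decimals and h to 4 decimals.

φ=69.57665448°, λ=116.68842858°, h=2637.0984 m

start: φ=69.583918°, λ=116.680171°, h=2717.616 m
→ ECEF (a=6378206.400, f=1/294.978698214): X=-1002429.4658, Y=1994828.7176, Z=5957367.7173
→ Helmert 7p (PV): X=-1003001.7511, Y=1995250.7660, Z=5957194.5530
→ geod (Bowring, a=6378137.000): φ=69.57665448°, λ=116.68842858°, h=2637.0984 m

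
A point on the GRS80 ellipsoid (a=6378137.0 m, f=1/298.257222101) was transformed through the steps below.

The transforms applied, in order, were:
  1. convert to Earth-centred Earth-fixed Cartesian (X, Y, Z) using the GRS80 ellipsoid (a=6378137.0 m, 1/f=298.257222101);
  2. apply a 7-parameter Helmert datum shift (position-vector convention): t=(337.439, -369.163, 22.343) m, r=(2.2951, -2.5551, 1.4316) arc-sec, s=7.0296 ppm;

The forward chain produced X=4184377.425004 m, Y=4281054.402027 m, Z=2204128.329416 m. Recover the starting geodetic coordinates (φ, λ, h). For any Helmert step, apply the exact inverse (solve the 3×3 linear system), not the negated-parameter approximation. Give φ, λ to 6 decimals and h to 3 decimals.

φ=20.337103°, λ=45.658660°, h=3634.561 m

start: X=4184377.4250, Y=4281054.4020, Z=2204128.3294 m
→ Helmert⁻¹: X=4184067.5913, Y=4281388.9524, Z=2203991.0237
→ geod (Bowring, a=6378137.000): φ=20.33710300°, λ=45.65866000°, h=3634.5610 m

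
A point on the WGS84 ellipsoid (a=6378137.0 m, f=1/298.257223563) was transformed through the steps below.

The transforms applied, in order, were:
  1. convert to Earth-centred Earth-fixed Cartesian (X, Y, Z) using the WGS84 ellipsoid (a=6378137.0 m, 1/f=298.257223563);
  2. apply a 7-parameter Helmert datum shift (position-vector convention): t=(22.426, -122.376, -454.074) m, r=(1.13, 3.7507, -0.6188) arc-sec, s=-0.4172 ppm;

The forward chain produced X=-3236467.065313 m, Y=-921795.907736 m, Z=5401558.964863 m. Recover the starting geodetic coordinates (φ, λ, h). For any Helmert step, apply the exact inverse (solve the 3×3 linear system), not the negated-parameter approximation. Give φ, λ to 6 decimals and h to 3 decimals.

φ=58.250790°, λ=-164.105106°, h=1732.732 m

start: X=-3236467.0653, Y=-921795.9077, Z=5401558.9649 m
→ Helmert⁻¹: X=-3236586.3054, Y=-921654.0320, Z=5401961.4880
→ geod (Bowring, a=6378137.000): φ=58.25079000°, λ=-164.10510600°, h=1732.7320 m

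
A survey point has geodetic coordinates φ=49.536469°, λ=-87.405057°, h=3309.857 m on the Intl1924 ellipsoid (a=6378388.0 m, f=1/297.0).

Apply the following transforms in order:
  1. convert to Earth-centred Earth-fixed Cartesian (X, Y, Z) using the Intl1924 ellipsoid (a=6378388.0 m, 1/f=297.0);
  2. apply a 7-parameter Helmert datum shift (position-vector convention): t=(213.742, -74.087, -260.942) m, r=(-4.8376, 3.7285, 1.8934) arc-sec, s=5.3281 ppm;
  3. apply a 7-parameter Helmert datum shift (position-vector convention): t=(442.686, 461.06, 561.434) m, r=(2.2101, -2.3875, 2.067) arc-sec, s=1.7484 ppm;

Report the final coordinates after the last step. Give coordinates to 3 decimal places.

X=188639.752 m, Y=-4144891.210 m, Z=4832486.735 m

start: φ=49.536469°, λ=-87.405057°, h=3309.857 m
→ ECEF (a=6378388.000, f=1/297.0): X=187870.9842, Y=-4145314.0149, Z=4832100.4606
→ Helmert 7p (PV): X=188211.1260, Y=-4145295.1344, Z=4831959.0905
→ Helmert 7p (PV): X=188639.7518, Y=-4144891.2099, Z=4832486.7348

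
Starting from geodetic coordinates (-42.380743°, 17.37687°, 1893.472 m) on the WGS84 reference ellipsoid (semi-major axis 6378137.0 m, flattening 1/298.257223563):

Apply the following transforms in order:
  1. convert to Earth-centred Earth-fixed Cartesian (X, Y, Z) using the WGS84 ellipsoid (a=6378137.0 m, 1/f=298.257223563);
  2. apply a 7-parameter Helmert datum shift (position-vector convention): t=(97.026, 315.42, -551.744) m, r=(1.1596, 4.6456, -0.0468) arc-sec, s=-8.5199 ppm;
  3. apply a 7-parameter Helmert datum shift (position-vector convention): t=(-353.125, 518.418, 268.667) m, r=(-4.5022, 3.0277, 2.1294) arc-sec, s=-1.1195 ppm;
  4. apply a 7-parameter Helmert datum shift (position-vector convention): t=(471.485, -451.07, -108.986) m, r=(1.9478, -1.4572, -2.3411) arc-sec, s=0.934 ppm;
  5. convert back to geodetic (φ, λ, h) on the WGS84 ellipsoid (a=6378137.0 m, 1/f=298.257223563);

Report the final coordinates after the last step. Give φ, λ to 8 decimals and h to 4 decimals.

start: φ=-42.380743°, λ=17.376870°, h=1893.472 m
→ ECEF (a=6378137.000, f=1/298.257223563): X=4504578.7262, Y=1409652.5941, Z=-4278214.8011
→ Helmert 7p (PV): X=4504541.3382, Y=1409979.0334, Z=-4278823.6238
→ Helmert 7p (PV): X=4504105.8068, Y=1410448.9811, Z=-4278647.0634
→ Helmert 7p (PV): X=4504627.7346, Y=1409988.5111, Z=-4278714.9063
→ geod (Bowring, a=6378137.000): φ=-42.38317513°, λ=17.38058379°, h=2339.2396 m

φ=-42.38317513°, λ=17.38058379°, h=2339.2396 m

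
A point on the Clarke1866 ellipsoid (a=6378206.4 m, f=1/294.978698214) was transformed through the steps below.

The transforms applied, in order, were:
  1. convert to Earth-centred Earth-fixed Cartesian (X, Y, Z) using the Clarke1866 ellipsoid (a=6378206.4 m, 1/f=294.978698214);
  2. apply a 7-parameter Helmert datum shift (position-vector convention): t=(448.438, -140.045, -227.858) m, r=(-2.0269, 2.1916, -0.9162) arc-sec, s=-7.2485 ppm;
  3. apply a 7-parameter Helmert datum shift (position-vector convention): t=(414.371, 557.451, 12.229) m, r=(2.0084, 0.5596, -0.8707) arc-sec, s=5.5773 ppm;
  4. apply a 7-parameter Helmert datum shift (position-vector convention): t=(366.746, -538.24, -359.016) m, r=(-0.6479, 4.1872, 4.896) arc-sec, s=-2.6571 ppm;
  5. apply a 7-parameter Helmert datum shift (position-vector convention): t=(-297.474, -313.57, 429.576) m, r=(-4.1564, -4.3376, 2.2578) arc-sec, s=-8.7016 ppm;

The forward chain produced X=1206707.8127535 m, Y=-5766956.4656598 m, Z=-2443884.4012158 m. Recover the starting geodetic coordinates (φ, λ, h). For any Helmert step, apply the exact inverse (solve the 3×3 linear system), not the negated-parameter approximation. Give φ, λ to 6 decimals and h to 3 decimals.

φ=-22.668277°, λ=-78.190740°, h=3037.726 m

start: X=1206707.8128, Y=-5766956.4657, Z=-2443884.4012 m
→ Helmert⁻¹: X=1206901.2616, Y=-5766657.0279, Z=-2444476.8298
→ Helmert⁻¹: X=1206450.4692, Y=-5766155.0687, Z=-2444117.9291
→ Helmert⁻¹: X=1206060.3454, Y=-5766699.0639, Z=-2444057.1042
→ Helmert⁻¹: X=1205672.2274, Y=-5766571.4473, Z=-2443890.8162
→ geod (Bowring, a=6378206.400): φ=-22.66827700°, λ=-78.19074000°, h=3037.7260 m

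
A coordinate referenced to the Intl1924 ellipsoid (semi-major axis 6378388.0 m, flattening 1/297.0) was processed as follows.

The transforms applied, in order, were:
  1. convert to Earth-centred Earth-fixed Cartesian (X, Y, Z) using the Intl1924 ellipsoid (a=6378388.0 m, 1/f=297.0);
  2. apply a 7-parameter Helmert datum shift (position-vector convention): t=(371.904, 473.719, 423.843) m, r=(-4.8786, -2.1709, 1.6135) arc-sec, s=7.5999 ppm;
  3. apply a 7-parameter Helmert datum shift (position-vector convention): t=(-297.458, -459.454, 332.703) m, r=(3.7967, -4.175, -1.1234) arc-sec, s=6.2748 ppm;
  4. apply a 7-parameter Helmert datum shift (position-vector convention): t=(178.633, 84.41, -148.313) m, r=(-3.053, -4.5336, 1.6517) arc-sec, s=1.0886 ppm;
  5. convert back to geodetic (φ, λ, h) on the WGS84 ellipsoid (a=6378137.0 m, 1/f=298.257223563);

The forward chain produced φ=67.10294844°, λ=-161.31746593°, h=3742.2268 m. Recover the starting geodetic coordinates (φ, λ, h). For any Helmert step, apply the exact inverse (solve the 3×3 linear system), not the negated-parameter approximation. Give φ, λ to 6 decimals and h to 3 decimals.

start: φ=67.102948°, λ=-161.317466°, h=3742.227 m
→ ECEF (a=6378137.000, f=1/298.257223563): X=-2358909.2057, Y=-797645.3274, Z=5856337.2181
→ Helmert⁻¹: X=-2358962.9357, Y=-797796.6637, Z=5856519.1961
→ Helmert⁻¹: X=-2358527.8001, Y=-797237.2572, Z=5856212.1606
→ Helmert⁻¹: X=-2358826.3871, Y=-797824.9628, Z=5855749.7705
→ geod (Bowring, a=6378388.000): φ=67.10166100°, λ=-161.31294000°, h=3019.4320 m

φ=67.101661°, λ=-161.312940°, h=3019.432 m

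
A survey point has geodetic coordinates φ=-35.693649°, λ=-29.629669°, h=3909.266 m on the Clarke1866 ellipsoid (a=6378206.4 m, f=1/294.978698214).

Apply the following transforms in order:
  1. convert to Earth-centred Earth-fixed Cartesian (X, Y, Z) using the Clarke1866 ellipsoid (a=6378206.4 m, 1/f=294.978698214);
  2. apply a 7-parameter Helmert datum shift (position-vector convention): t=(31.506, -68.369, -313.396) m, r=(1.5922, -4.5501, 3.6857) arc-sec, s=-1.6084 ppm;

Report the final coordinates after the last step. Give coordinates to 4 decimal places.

start: φ=-35.693649°, λ=-29.629669°, h=3909.266 m
→ ECEF (a=6378206.400, f=1/294.978698214): X=4510656.9014, Y=-2565500.1486, Z=-3702729.9577
→ Helmert 7p (PV): X=4510808.6750, Y=-2565455.2094, Z=-3702957.6991

X=4510808.6750 m, Y=-2565455.2094 m, Z=-3702957.6991 m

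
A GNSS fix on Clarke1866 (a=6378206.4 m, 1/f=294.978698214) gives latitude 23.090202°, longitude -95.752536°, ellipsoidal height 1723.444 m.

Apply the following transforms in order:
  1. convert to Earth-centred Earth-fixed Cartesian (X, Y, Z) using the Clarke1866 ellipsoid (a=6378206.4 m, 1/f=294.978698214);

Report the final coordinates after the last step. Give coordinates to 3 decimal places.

X=-588550.968 m, Y=-5842310.717 m, Z=2486442.802 m

start: φ=23.090202°, λ=-95.752536°, h=1723.444 m
→ ECEF (a=6378206.400, f=1/294.978698214): X=-588550.9680, Y=-5842310.7167, Z=2486442.8017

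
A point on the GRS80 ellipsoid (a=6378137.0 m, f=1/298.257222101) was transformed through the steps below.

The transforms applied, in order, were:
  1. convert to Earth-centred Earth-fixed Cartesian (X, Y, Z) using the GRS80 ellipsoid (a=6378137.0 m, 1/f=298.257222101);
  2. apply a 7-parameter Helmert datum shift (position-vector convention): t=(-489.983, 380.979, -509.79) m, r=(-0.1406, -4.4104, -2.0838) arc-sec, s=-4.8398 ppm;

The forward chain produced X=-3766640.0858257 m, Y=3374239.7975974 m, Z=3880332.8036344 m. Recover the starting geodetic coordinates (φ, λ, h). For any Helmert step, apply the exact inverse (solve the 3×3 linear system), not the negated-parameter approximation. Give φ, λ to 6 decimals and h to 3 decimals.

φ=37.693704°, λ=138.144796°, h=3836.792 m

start: X=-3766640.0858, Y=3374239.7976, Z=3880332.8036 m
→ Helmert⁻¹: X=-3766119.4314, Y=3373834.4546, Z=3880944.2040
→ geod (Bowring, a=6378137.000): φ=37.69370400°, λ=138.14479600°, h=3836.7920 m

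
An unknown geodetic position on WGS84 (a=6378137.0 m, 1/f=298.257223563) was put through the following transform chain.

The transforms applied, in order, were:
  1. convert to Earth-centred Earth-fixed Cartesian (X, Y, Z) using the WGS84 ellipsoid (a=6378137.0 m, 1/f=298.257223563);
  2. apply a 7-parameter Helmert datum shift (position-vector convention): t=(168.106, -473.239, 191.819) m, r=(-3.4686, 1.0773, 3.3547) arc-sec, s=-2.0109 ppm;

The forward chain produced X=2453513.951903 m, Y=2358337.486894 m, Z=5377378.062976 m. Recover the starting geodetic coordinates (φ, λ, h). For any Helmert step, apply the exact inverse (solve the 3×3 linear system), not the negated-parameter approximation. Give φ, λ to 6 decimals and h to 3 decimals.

start: X=2453513.9519, Y=2358337.4869, Z=5377378.0630 m
→ Helmert⁻¹: X=2453361.0563, Y=2358685.1425, Z=5377249.5349
→ geod (Bowring, a=6378137.000): φ=57.84370400°, λ=43.87286400°, h=893.6840 m

φ=57.843704°, λ=43.872864°, h=893.684 m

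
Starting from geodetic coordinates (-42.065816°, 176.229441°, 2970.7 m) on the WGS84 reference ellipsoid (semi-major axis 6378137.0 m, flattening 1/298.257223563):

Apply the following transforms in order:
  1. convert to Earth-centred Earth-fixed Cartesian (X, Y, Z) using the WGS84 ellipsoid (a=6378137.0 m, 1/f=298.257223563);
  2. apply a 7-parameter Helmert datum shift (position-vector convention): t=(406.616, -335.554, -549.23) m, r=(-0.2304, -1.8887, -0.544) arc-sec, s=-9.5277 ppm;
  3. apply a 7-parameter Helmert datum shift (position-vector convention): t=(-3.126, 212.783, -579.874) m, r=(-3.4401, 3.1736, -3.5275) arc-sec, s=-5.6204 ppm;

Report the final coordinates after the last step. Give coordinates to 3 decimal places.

X=-4733585.159 m, Y=311881.642 m, Z=-4254064.802 m

start: φ=-42.065816°, λ=176.229441°, h=2970.700 m
→ ECEF (a=6378137.000, f=1/298.257223563): X=-4734040.0089, Y=311991.3918, Z=-4253024.0629
→ Helmert 7p (PV): X=-4733548.5223, Y=311660.5999, Z=-4253576.4675
→ Helmert 7p (PV): X=-4733585.1593, Y=311881.6420, Z=-4254064.8024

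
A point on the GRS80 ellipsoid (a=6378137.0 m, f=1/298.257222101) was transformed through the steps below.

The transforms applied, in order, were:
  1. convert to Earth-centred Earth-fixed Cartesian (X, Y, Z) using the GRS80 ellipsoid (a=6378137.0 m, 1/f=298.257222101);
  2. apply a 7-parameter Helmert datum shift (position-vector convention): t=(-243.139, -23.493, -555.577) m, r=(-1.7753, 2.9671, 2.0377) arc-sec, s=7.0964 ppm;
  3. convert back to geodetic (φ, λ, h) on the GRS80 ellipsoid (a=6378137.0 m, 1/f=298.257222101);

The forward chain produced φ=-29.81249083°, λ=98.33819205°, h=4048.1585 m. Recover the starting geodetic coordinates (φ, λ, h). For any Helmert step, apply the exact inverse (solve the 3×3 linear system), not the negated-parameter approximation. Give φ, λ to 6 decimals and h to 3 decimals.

start: φ=-29.812491°, λ=98.338192°, h=4048.158 m
→ ECEF (a=6378137.000, f=1/298.257222101): X=-803696.5576, Y=5483548.3852, Z=-3154368.5394
→ Helmert⁻¹: X=-803348.1781, Y=5483568.0452, Z=-3153754.9414
→ geod (Bowring, a=6378137.000): φ=-29.80783000°, λ=98.33459900°, h=3716.1740 m

φ=-29.807830°, λ=98.334599°, h=3716.174 m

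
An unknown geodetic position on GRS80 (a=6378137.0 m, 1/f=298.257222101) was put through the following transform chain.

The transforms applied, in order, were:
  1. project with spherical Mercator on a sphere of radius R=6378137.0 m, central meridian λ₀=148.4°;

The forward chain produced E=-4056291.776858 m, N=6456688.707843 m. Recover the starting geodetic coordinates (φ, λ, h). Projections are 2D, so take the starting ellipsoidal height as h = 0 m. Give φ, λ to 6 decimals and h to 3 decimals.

φ=50.060089°, λ=111.961711°, h=0.000 m

start: E=-4056291.7769, N=6456688.7078 m
→ merc⁻¹: φ=50.06008900°, λ=111.96171100°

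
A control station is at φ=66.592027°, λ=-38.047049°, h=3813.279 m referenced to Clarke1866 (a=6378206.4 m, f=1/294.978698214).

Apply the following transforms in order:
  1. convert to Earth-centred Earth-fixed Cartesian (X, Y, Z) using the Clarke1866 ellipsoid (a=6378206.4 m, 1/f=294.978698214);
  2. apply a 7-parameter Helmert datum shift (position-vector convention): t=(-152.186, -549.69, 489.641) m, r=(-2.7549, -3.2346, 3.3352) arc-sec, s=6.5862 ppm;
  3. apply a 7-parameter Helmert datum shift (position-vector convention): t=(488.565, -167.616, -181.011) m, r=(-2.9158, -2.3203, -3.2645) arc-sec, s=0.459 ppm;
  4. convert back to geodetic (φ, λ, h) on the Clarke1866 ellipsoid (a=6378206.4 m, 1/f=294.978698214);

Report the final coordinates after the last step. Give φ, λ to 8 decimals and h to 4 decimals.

start: φ=66.592027°, λ=-38.047049°, h=3813.279 m
→ ECEF (a=6378206.400, f=1/294.978698214): X=2002368.1633, Y=-1567071.1010, Z=5833797.6911
→ Helmert 7p (PV): X=2002163.0192, Y=-1567520.8170, Z=5834378.0857
→ Helmert 7p (PV): X=2002562.0628, Y=-1567638.3643, Z=5834244.4341
→ geod (Bowring, a=6378206.400): φ=66.58948655°, λ=-38.05442103°, h=4422.8233 m

φ=66.58948655°, λ=-38.05442103°, h=4422.8233 m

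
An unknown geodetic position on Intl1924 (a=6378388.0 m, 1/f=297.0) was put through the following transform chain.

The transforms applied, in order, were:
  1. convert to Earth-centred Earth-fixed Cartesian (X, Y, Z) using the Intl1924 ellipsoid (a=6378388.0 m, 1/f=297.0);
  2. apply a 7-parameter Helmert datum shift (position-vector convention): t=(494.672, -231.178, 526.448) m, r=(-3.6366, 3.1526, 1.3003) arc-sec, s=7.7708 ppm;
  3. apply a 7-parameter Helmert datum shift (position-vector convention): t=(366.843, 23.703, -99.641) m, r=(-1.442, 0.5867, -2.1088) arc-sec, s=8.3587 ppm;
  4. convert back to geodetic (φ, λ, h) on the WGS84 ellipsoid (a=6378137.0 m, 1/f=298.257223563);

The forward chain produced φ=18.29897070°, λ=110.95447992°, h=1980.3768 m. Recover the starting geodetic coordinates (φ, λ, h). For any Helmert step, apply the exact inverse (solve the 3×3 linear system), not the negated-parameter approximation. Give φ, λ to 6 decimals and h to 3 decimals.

start: φ=18.298971°, λ=110.954480°, h=1980.377 m
→ ECEF (a=6378137.000, f=1/298.257223563): X=-2167028.7824, Y=5658736.4038, Z=1990450.5734
→ Helmert⁻¹: X=-2167441.0233, Y=5658629.3262, Z=1990566.9706
→ Helmert⁻¹: X=-2167913.5927, Y=5658795.1105, Z=1990091.6923
→ geod (Bowring, a=6378388.000): φ=18.29533100°, λ=110.96209400°, h=1978.2220 m

φ=18.295331°, λ=110.962094°, h=1978.222 m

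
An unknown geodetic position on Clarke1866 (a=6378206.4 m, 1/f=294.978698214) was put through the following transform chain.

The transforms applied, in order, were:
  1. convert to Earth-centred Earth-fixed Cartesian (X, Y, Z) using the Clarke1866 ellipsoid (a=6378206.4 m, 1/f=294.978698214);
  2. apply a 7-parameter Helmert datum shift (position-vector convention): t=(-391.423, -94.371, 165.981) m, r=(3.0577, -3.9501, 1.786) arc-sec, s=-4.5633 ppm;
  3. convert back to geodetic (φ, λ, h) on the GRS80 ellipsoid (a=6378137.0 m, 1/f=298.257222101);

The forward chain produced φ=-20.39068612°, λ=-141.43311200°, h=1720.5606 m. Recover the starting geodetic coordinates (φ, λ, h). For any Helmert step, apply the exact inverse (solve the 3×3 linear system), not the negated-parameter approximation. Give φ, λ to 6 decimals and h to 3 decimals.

φ=-20.393244°, λ=-141.431985°, h=1424.546 m

start: φ=-20.390686°, λ=-141.433112°, h=1720.561 m
→ ECEF (a=6378137.000, f=1/298.257222101): X=-4677616.3154, Y=-3729668.1356, Z=-2208888.7122
→ Helmert⁻¹: X=-4677320.8319, Y=-3729583.0293, Z=-2208919.9123
→ geod (Bowring, a=6378206.400): φ=-20.39324400°, λ=-141.43198500°, h=1424.5460 m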